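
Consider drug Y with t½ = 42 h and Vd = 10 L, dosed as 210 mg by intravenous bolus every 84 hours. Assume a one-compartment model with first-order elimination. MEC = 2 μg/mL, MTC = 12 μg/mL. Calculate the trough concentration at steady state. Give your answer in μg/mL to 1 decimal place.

7.0 μg/mL

The dosing interval is 2 half-lives, so f = 2^(−2) = 0.25.
Accumulation ratio R = 1/(1 − f) = 1/0.75 = 4/3.
Single-dose peak C₀ = D/Vd = 210/10 = 21 μg/mL.
Steady-state peak Cmax,ss = C₀·R = 21 × 4/3 ≈ 28.000 μg/mL.
Steady-state trough Cmin,ss = Cmax,ss·f ≈ 28.000 × 0.25 ≈ 7.000 μg/mL.
Trough 7.0 μg/mL vs MEC 2 μg/mL: adequate.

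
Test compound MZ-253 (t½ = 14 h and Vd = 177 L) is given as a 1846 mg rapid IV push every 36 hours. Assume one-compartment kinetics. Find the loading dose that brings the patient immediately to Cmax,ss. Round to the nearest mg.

f = (1/2)^(36/14) ≈ 0.168238; accumulation ratio R = 1/(1−f) ≈ 1.20227.
Loading dose to hit Cmax,ss on first dose: D_load = D_maint·R ≈ 1846 × 1.20227 ≈ 2219.39 mg.

2219 mg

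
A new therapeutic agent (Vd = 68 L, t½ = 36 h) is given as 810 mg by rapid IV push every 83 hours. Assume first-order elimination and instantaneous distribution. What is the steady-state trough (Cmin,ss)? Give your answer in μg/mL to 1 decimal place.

3.0 μg/mL

τ/t½ = 83/36 ≈ 2.3056, so fraction remaining f = (1/2)^(83/36) ≈ 0.2023.
Each bolus raises the concentration by D/Vd = 810/68 ≈ 11.912 μg/mL.
Steady-state trough Cmin,ss = C₀·f/(1−f) ≈ 11.912 × 0.2023/0.7977 ≈ 3.021 μg/mL.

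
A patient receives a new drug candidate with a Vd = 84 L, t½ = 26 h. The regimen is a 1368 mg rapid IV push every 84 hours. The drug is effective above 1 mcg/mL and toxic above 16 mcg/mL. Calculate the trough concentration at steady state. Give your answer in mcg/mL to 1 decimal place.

k = ln2/t½ = ln2/26 ≈ 0.026660 h⁻¹; fraction remaining f = e^(−kτ) = e^(−0.026660×84) ≈ 0.1065.
Accumulation ratio R = 1/(1 − f) ≈ 1/0.8935 ≈ 1.1192.
Each bolus raises the concentration by D/Vd = 1368/84 ≈ 16.286 mcg/mL.
Steady-state peak Cmax,ss = C₀·R ≈ 16.286 × 1.1192 ≈ 18.227 mcg/mL.
Steady-state trough Cmin,ss = Cmax,ss·f ≈ 18.227 × 0.1065 ≈ 1.941 mcg/mL.
Trough 1.9 mcg/mL vs MEC 1 mcg/mL: adequate.

1.9 mcg/mL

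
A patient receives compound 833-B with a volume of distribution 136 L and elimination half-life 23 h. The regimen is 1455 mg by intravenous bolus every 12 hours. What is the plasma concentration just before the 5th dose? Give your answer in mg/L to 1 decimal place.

f = (1/2)^(τ/t½) = (1/2)^(12/23) ≈ 0.6965.
C₀ = D/Vd = 1455/136 ≈ 10.699 mg/L.
Before the 5th dose, 4 doses have been given. Superposition: Cmin = C₀·(f + f² + … + f^4).
≈ 10.699 × (0.6965 + 0.4851 + 0.3379 + 0.2353) ≈ 10.699 × 1.7548 ≈ 18.775 mg/L.

18.8 mg/L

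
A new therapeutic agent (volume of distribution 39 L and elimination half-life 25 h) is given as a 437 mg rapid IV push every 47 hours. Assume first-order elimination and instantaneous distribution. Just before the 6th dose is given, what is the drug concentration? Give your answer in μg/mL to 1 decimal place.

4.2 μg/mL

f = (1/2)^(τ/t½) = (1/2)^(47/25) ≈ 0.2717.
C₀ = D/Vd = 437/39 ≈ 11.205 μg/mL.
Before the 6th dose, 5 doses have been given. Superposition: Cmin = C₀·(f + f² + … + f^5).
≈ 11.205 × (0.2717 + 0.0738 + 0.0201 + 0.0054 + 0.0015) ≈ 11.205 × 0.3725 ≈ 4.174 μg/mL.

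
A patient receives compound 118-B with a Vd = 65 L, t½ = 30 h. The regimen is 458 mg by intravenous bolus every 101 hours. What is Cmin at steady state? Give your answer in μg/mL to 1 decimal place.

0.8 μg/mL

Over one 101-h interval, 101/30 ≈ 3.3667 half-lives elapse, leaving f ≈ 0.0969 of each dose.
Accumulation ratio R = 1/(1 − f) ≈ 1/0.9031 ≈ 1.1073.
Single-dose peak C₀ = D/Vd = 458/65 ≈ 7.046 μg/mL.
Cmax,ss = C₀/(1 − f) ≈ 7.046/0.9031 ≈ 7.802 μg/mL.
One interval later, Cmin,ss = Cmax,ss·e^(−kτ) ≈ 7.802 × 0.0969 ≈ 0.756 μg/mL.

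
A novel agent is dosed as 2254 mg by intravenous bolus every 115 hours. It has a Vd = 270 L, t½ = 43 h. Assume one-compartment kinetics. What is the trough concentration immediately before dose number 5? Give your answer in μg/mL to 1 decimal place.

1.5 μg/mL

f = (1/2)^(τ/t½) = (1/2)^(115/43) ≈ 0.1566.
C₀ = D/Vd = 2254/270 ≈ 8.348 μg/mL.
Before the 5th dose, 4 doses have been given. Superposition: Cmin = C₀·(f + f² + … + f^4).
≈ 8.348 × (0.1566 + 0.0245 + 0.0038 + 0.0006) ≈ 8.348 × 0.1855 ≈ 1.549 μg/mL.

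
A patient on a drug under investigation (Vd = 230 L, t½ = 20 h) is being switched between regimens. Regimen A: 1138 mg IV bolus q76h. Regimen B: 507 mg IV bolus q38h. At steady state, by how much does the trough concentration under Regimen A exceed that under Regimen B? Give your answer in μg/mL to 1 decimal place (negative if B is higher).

Regimen A: f = (1/2)^(76/20) ≈ 0.0718; Cmin,ss = (1138/230)·f/(1−f) ≈ 0.383 μg/mL.
Regimen B: f = (1/2)^(38/20) ≈ 0.2679; Cmin,ss = (507/230)·f/(1−f) ≈ 0.807 μg/mL.
Difference ≈ 0.383 − 0.807 ≈ -0.424 μg/mL.

-0.4 μg/mL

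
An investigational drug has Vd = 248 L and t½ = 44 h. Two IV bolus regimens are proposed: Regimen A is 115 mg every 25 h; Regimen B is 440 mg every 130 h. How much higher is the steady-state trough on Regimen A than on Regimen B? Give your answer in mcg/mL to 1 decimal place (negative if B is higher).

0.7 mcg/mL

Regimen A: f = (1/2)^(25/44) ≈ 0.6745; Cmin,ss = (115/248)·f/(1−f) ≈ 0.961 mcg/mL.
Regimen B: f = (1/2)^(130/44) ≈ 0.1290; Cmin,ss = (440/248)·f/(1−f) ≈ 0.263 mcg/mL.
Difference ≈ 0.961 − 0.263 ≈ 0.698 mcg/mL.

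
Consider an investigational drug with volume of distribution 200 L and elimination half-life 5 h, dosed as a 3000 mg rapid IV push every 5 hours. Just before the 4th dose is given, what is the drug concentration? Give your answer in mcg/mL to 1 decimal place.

f = (1/2)^(τ/t½) = (1/2)^(5/5) ≈ 0.5000.
C₀ = D/Vd = 3000/200 ≈ 15.000 mcg/mL.
Before the 4th dose, 3 doses have been given. Superposition: Cmin = C₀·(f + f² + … + f^3).
≈ 15.000 × (0.5000 + 0.2500 + 0.1250) ≈ 15.000 × 0.8750 ≈ 13.125 mcg/mL.

13.1 mcg/mL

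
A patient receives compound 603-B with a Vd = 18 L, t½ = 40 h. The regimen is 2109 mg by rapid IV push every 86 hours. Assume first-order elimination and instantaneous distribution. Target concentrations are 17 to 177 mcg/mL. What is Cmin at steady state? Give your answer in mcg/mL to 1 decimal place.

34.1 mcg/mL

τ/t½ = 86/40 ≈ 2.15, so fraction remaining f = (1/2)^(86/40) ≈ 0.2253.
At steady state, accumulation factor R = 1/(1 − e^(−kτ)) ≈ 1.2908.
Single-dose peak C₀ = D/Vd = 2109/18 ≈ 117.167 mcg/mL.
Cmax,ss = C₀/(1 − f) ≈ 117.167/0.7747 ≈ 151.242 mcg/mL.
One interval later, Cmin,ss = Cmax,ss·e^(−kτ) ≈ 151.242 × 0.2253 ≈ 34.075 mcg/mL.
Trough 34.1 mcg/mL vs MEC 17 mcg/mL: adequate.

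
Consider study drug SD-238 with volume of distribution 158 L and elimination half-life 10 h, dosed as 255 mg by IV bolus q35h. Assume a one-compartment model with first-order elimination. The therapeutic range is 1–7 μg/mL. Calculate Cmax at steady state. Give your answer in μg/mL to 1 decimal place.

τ/t½ = 35/10 ≈ 3.5, so fraction remaining f = (1/2)^(35/10) ≈ 0.0884.
At steady state, accumulation factor R = 1/(1 − e^(−kτ)) ≈ 1.0970.
Single-dose peak C₀ = D/Vd = 255/158 ≈ 1.614 μg/mL.
Steady-state peak Cmax,ss = C₀·R ≈ 1.614 × 1.0970 ≈ 1.771 μg/mL.
Peak 1.8 μg/mL vs MTC 7 μg/mL: below toxic threshold.

1.8 μg/mL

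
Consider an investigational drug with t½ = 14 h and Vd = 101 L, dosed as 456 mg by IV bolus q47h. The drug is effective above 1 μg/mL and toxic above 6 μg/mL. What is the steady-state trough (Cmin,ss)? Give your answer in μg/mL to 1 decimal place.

0.5 μg/mL

k = ln2/t½ = ln2/14 ≈ 0.049511 h⁻¹; fraction remaining f = e^(−kτ) = e^(−0.049511×47) ≈ 0.0976.
At steady state, accumulation factor R = 1/(1 − e^(−kτ)) ≈ 1.1082.
Single-dose peak C₀ = D/Vd = 456/101 ≈ 4.515 μg/mL.
Cmax,ss = C₀/(1 − f) ≈ 4.515/0.9024 ≈ 5.003 μg/mL.
One interval later, Cmin,ss = Cmax,ss·e^(−kτ) ≈ 5.003 × 0.0976 ≈ 0.488 μg/mL.
Trough 0.5 μg/mL vs MEC 1 μg/mL: subtherapeutic.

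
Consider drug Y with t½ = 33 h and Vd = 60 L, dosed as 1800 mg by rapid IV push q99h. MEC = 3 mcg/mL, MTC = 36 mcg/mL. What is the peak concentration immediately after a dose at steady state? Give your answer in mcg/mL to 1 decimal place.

The dosing interval is 3 half-lives, so f = 2^(−3) = 0.125.
At steady state, R = 1/(1 − 0.125) = 8/7.
Single-dose peak C₀ = D/Vd = 1800/60 = 30 mcg/mL.
Steady-state peak Cmax,ss = C₀·R = 30 × 8/7 ≈ 34.286 mcg/mL.
Peak 34.3 mcg/mL vs MTC 36 mcg/mL: below toxic threshold.

34.3 mcg/mL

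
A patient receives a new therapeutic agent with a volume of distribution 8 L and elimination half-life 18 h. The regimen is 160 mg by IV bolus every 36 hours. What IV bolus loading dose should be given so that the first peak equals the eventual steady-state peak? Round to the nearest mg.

f = (1/2)^(36/18) ≈ 0.250000; accumulation ratio R = 1/(1−f) ≈ 1.33333.
Loading dose to hit Cmax,ss on first dose: D_load = D_maint·R ≈ 160 × 1.33333 ≈ 213.33 mg.

213 mg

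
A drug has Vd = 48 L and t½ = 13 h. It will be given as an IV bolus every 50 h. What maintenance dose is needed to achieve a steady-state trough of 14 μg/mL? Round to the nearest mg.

8992 mg

τ/t½ = 50/13 ≈ 3.8462, so f = (1/2)^(50/13) ≈ 0.069533.
Cmin,ss = (D/Vd)·f/(1−f), so D = Cmin,ss·Vd·(1−f)/f.
D = 14 × 48 × (1−f)/f ≈ 14 × 48 × 13.38166 ≈ 8992.48 mg.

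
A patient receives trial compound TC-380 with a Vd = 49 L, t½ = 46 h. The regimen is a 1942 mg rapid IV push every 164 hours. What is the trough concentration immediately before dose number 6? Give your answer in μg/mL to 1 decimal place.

f = (1/2)^(τ/t½) = (1/2)^(164/46) ≈ 0.0845.
C₀ = D/Vd = 1942/49 ≈ 39.633 μg/mL.
Before the 6th dose, 5 doses have been given. Superposition: Cmin = C₀·(f + f² + … + f^5).
≈ 39.633 × (0.0845 + 0.0071 + 0.0006 + 0.0001 + 0.0000) ≈ 39.633 × 0.0923 ≈ 3.658 μg/mL.

3.7 μg/mL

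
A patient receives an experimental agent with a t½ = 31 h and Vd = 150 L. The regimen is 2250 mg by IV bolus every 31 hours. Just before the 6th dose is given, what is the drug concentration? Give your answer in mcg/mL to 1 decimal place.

14.5 mcg/mL

f = (1/2)^(τ/t½) = (1/2)^(31/31) ≈ 0.5000.
C₀ = D/Vd = 2250/150 ≈ 15.000 mcg/mL.
Before the 6th dose, 5 doses have been given. Superposition: Cmin = C₀·(f + f² + … + f^5).
≈ 15.000 × (0.5000 + 0.2500 + 0.1250 + 0.0625 + 0.0313) ≈ 15.000 × 0.9688 ≈ 14.532 mcg/mL.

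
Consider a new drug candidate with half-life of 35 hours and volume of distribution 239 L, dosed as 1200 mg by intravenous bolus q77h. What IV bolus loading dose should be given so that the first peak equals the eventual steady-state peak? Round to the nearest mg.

f = (1/2)^(77/35) ≈ 0.217638; accumulation ratio R = 1/(1−f) ≈ 1.27818.
Loading dose to hit Cmax,ss on first dose: D_load = D_maint·R ≈ 1200 × 1.27818 ≈ 1533.82 mg.

1534 mg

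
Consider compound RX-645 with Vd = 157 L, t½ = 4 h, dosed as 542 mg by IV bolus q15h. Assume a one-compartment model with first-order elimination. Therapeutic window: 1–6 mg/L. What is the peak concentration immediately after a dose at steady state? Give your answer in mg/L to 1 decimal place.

3.7 mg/L

Over one 15-h interval, 15/4 ≈ 3.75 half-lives elapse, leaving f ≈ 0.0743 of each dose.
At steady state, accumulation factor R = 1/(1 − e^(−kτ)) ≈ 1.0803.
Single-dose peak C₀ = D/Vd = 542/157 ≈ 3.452 mg/L.
Steady-state peak Cmax,ss = C₀·R ≈ 3.452 × 1.0803 ≈ 3.729 mg/L.
Peak 3.7 mg/L vs MTC 6 mg/L: below toxic threshold.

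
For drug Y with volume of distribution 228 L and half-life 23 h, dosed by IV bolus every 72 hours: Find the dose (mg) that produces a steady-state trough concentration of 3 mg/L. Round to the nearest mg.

τ/t½ = 72/23 ≈ 3.1304, so f = (1/2)^(72/23) ≈ 0.114195.
Cmin,ss = (D/Vd)·f/(1−f), so D = Cmin,ss·Vd·(1−f)/f.
D = 3 × 228 × (1−f)/f ≈ 3 × 228 × 7.75695 ≈ 5305.75 mg.

5306 mg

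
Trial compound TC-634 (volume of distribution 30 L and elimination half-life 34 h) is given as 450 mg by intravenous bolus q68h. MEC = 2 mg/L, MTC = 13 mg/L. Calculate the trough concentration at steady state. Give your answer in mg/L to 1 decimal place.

The dosing interval is 2 half-lives, so f = 2^(−2) = 0.25.
At steady state, R = 1/(1 − 0.25) = 4/3.
Single-dose peak C₀ = D/Vd = 450/30 = 15 mg/L.
Steady-state peak Cmax,ss = C₀·R = 15 × 4/3 ≈ 20.000 mg/L.
Steady-state trough Cmin,ss = Cmax,ss·f ≈ 20.000 × 0.25 ≈ 5.000 mg/L.
Trough 5.0 mg/L vs MEC 2 mg/L: adequate.

5.0 mg/L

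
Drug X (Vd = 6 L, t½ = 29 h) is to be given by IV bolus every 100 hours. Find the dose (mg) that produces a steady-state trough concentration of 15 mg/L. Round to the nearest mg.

892 mg

τ/t½ = 100/29 ≈ 3.4483, so f = (1/2)^(100/29) ≈ 0.091615.
Cmin,ss = (D/Vd)·f/(1−f), so D = Cmin,ss·Vd·(1−f)/f.
D = 15 × 6 × (1−f)/f ≈ 15 × 6 × 9.91524 ≈ 892.37 mg.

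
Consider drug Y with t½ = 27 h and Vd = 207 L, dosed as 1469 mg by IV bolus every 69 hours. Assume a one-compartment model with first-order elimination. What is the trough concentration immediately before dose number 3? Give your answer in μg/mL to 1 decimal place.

1.4 μg/mL

f = (1/2)^(τ/t½) = (1/2)^(69/27) ≈ 0.1701.
C₀ = D/Vd = 1469/207 ≈ 7.097 μg/mL.
Before the 3rd dose, 2 doses have been given. Superposition: Cmin = C₀·(f + f²).
≈ 7.097 × (0.1701 + 0.0289) ≈ 7.097 × 0.1990 ≈ 1.412 μg/mL.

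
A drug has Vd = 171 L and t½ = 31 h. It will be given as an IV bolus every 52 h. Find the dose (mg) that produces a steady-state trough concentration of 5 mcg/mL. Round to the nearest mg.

τ/t½ = 52/31 ≈ 1.6774, so f = (1/2)^(52/31) ≈ 0.312641.
Cmin,ss = (D/Vd)·f/(1−f), so D = Cmin,ss·Vd·(1−f)/f.
D = 5 × 171 × (1−f)/f ≈ 5 × 171 × 2.19856 ≈ 1879.77 mg.

1880 mg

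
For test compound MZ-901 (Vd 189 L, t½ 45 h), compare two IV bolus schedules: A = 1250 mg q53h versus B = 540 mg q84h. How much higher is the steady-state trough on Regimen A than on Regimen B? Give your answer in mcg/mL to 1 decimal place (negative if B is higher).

4.2 mcg/mL

Regimen A: f = (1/2)^(53/45) ≈ 0.4420; Cmin,ss = (1250/189)·f/(1−f) ≈ 5.239 mcg/mL.
Regimen B: f = (1/2)^(84/45) ≈ 0.2742; Cmin,ss = (540/189)·f/(1−f) ≈ 1.079 mcg/mL.
Difference ≈ 5.239 − 1.079 ≈ 4.160 mcg/mL.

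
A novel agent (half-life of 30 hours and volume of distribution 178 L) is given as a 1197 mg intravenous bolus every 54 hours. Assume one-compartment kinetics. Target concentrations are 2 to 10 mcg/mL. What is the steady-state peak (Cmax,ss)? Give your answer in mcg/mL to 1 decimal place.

9.4 mcg/mL

k = ln2/t½ = ln2/30 ≈ 0.023105 h⁻¹; fraction remaining f = e^(−kτ) = e^(−0.023105×54) ≈ 0.2872.
At steady state, accumulation factor R = 1/(1 − e^(−kτ)) ≈ 1.4029.
Single-dose peak C₀ = D/Vd = 1197/178 ≈ 6.725 mcg/mL.
Cmax,ss = C₀/(1 − f) ≈ 6.725/0.7128 ≈ 9.435 mcg/mL.
Peak 9.4 mcg/mL vs MTC 10 mcg/mL: below toxic threshold.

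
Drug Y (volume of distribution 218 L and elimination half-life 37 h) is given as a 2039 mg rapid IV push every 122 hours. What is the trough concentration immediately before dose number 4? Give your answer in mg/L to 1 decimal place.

f = (1/2)^(τ/t½) = (1/2)^(122/37) ≈ 0.1017.
C₀ = D/Vd = 2039/218 ≈ 9.353 mg/L.
Before the 4th dose, 3 doses have been given. Superposition: Cmin = C₀·(f + f² + … + f^3).
≈ 9.353 × (0.1017 + 0.0103 + 0.0011) ≈ 9.353 × 0.1131 ≈ 1.058 mg/L.

1.1 mg/L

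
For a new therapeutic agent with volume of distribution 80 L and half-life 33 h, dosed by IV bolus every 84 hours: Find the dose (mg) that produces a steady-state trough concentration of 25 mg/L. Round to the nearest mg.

τ/t½ = 84/33 ≈ 2.5455, so f = (1/2)^(84/33) ≈ 0.171294.
Cmin,ss = (D/Vd)·f/(1−f), so D = Cmin,ss·Vd·(1−f)/f.
D = 25 × 80 × (1−f)/f ≈ 25 × 80 × 4.83792 ≈ 9675.84 mg.

9676 mg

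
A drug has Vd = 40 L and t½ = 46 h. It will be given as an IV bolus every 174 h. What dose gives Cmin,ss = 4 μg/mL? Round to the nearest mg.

τ/t½ = 174/46 ≈ 3.7826, so f = (1/2)^(174/46) ≈ 0.072664.
Cmin,ss = (D/Vd)·f/(1−f), so D = Cmin,ss·Vd·(1−f)/f.
D = 4 × 40 × (1−f)/f ≈ 4 × 40 × 12.76197 ≈ 2041.92 mg.

2042 mg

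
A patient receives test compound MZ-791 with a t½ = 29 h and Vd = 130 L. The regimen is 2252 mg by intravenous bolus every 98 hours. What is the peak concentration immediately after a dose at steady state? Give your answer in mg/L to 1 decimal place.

19.2 mg/L

Over one 98-h interval, 98/29 ≈ 3.3793 half-lives elapse, leaving f ≈ 0.0961 of each dose.
At steady state, accumulation factor R = 1/(1 − e^(−kτ)) ≈ 1.1063.
Each bolus raises the concentration by D/Vd = 2252/130 ≈ 17.323 mg/L.
Cmax,ss = C₀/(1 − f) ≈ 17.323/0.9039 ≈ 19.165 mg/L.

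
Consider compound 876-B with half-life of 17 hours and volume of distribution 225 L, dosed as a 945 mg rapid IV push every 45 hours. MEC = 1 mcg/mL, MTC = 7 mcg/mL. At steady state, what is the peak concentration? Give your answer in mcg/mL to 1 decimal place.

k = ln2/t½ = ln2/17 ≈ 0.040773 h⁻¹; fraction remaining f = e^(−kτ) = e^(−0.040773×45) ≈ 0.1596.
Accumulation ratio R = 1/(1 − f) ≈ 1/0.8404 ≈ 1.1899.
Single-dose peak C₀ = D/Vd = 945/225 ≈ 4.200 mcg/mL.
Cmax,ss = C₀/(1 − f) ≈ 4.200/0.8404 ≈ 4.998 mcg/mL.
Peak 5.0 mcg/mL vs MTC 7 mcg/mL: below toxic threshold.

5.0 mcg/mL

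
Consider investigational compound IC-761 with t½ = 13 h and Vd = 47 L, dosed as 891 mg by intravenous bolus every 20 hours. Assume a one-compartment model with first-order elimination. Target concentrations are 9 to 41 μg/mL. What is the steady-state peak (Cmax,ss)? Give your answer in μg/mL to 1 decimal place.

k = ln2/t½ = ln2/13 ≈ 0.053319 h⁻¹; fraction remaining f = e^(−kτ) = e^(−0.053319×20) ≈ 0.3443.
Accumulation ratio R = 1/(1 − f) ≈ 1/0.6557 ≈ 1.5251.
Each bolus raises the concentration by D/Vd = 891/47 ≈ 18.957 μg/mL.
Cmax,ss = C₀/(1 − f) ≈ 18.957/0.6557 ≈ 28.911 μg/mL.
Peak 28.9 μg/mL vs MTC 41 μg/mL: below toxic threshold.

28.9 μg/mL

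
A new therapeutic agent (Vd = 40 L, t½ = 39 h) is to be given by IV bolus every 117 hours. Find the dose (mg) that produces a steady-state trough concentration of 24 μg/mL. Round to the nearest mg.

τ/t½ = 117/39 ≈ 3, so f = (1/2)^(117/39) ≈ 0.125000.
Cmin,ss = (D/Vd)·f/(1−f), so D = Cmin,ss·Vd·(1−f)/f.
D = 24 × 40 × (1−f)/f ≈ 24 × 40 × 7.00000 ≈ 6720.00 mg.

6720 mg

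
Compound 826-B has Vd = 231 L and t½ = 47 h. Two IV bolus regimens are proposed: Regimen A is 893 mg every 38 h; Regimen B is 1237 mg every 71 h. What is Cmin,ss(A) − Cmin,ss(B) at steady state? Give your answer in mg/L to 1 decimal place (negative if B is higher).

Regimen A: f = (1/2)^(38/47) ≈ 0.5710; Cmin,ss = (893/231)·f/(1−f) ≈ 5.145 mg/L.
Regimen B: f = (1/2)^(71/47) ≈ 0.3510; Cmin,ss = (1237/231)·f/(1−f) ≈ 2.896 mg/L.
Difference ≈ 5.145 − 2.896 ≈ 2.249 mg/L.

2.2 mg/L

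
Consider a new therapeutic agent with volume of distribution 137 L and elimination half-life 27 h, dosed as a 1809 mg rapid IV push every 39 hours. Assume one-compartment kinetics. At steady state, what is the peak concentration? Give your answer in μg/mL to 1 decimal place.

20.9 μg/mL

Over one 39-h interval, 39/27 ≈ 1.4444 half-lives elapse, leaving f ≈ 0.3674 of each dose.
At steady state, accumulation factor R = 1/(1 − e^(−kτ)) ≈ 1.5808.
Each bolus raises the concentration by D/Vd = 1809/137 ≈ 13.204 μg/mL.
Cmax,ss = C₀/(1 − f) ≈ 13.204/0.6326 ≈ 20.873 μg/mL.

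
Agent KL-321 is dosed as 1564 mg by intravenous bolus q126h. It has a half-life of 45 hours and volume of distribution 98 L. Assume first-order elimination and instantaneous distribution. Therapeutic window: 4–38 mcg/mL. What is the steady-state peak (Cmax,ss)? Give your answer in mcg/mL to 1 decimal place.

Over one 126-h interval, 126/45 ≈ 2.8 half-lives elapse, leaving f ≈ 0.1436 of each dose.
Accumulation ratio R = 1/(1 − f) ≈ 1/0.8564 ≈ 1.1677.
Each bolus raises the concentration by D/Vd = 1564/98 ≈ 15.959 mcg/mL.
Cmax,ss = C₀/(1 − f) ≈ 15.959/0.8564 ≈ 18.635 mcg/mL.
Peak 18.6 mcg/mL vs MTC 38 mcg/mL: below toxic threshold.

18.6 mcg/mL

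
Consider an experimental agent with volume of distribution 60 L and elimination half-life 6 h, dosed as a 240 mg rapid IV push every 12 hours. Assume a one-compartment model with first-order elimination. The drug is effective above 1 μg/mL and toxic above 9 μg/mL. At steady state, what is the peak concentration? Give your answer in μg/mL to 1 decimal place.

5.3 μg/mL

The dosing interval is 2 half-lives, so f = 2^(−2) = 0.25.
Accumulation ratio R = 1/(1 − f) = 1/0.75 = 4/3.
Single-dose peak C₀ = D/Vd = 240/60 = 4 μg/mL.
Steady-state peak Cmax,ss = C₀·R = 4 × 4/3 ≈ 5.333 μg/mL.
Peak 5.3 μg/mL vs MTC 9 μg/mL: below toxic threshold.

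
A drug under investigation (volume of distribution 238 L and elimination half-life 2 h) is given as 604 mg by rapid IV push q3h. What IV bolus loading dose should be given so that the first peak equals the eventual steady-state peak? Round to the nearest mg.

f = (1/2)^(3/2) ≈ 0.353553; accumulation ratio R = 1/(1−f) ≈ 1.54692.
Loading dose to hit Cmax,ss on first dose: D_load = D_maint·R ≈ 604 × 1.54692 ≈ 934.34 mg.

934 mg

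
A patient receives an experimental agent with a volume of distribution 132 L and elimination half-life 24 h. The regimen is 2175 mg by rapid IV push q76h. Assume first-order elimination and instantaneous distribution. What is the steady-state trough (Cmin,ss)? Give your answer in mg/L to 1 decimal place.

Over one 76-h interval, 76/24 ≈ 3.1667 half-lives elapse, leaving f ≈ 0.1114 of each dose.
Accumulation ratio R = 1/(1 − f) ≈ 1/0.8886 ≈ 1.1254.
Single-dose peak C₀ = D/Vd = 2175/132 ≈ 16.477 mg/L.
Cmax,ss = C₀/(1 − f) ≈ 16.477/0.8886 ≈ 18.543 mg/L.
Steady-state trough Cmin,ss = Cmax,ss·f ≈ 18.543 × 0.1114 ≈ 2.066 mg/L.

2.1 mg/L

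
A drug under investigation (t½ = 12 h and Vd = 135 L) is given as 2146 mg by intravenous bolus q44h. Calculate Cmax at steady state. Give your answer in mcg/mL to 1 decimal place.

17.3 mcg/mL

k = ln2/t½ = ln2/12 ≈ 0.057762 h⁻¹; fraction remaining f = e^(−kτ) = e^(−0.057762×44) ≈ 0.0787.
At steady state, accumulation factor R = 1/(1 − e^(−kτ)) ≈ 1.0854.
Each bolus raises the concentration by D/Vd = 2146/135 ≈ 15.896 mcg/mL.
Cmax,ss = C₀/(1 − f) ≈ 15.896/0.9213 ≈ 17.254 mcg/mL.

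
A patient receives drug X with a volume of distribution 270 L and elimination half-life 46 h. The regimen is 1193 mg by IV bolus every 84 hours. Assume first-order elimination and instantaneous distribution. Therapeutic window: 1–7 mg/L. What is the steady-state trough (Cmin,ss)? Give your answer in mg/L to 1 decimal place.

1.7 mg/L

τ/t½ = 84/46 ≈ 1.8261, so fraction remaining f = (1/2)^(84/46) ≈ 0.2820.
Single-dose peak C₀ = D/Vd = 1193/270 ≈ 4.419 mg/L.
Steady-state trough Cmin,ss = C₀·f/(1−f) ≈ 4.419 × 0.2820/0.7180 ≈ 1.736 mg/L.
Trough 1.7 mg/L vs MEC 1 mg/L: adequate.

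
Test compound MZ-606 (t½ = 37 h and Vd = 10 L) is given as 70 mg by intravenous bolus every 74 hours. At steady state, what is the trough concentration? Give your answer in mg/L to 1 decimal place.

The dosing interval is 2 half-lives, so f = 2^(−2) = 0.25.
At steady state, R = 1/(1 − 0.25) = 4/3.
Single-dose peak C₀ = D/Vd = 70/10 = 7 mg/L.
Steady-state peak Cmax,ss = C₀·R = 7 × 4/3 ≈ 9.333 mg/L.
Steady-state trough Cmin,ss = Cmax,ss·f ≈ 9.333 × 0.25 ≈ 2.333 mg/L.

2.3 mg/L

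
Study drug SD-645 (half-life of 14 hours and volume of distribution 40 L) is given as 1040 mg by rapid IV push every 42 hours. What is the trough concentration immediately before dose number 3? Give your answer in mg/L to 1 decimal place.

3.7 mg/L

f = (1/2)^(τ/t½) = (1/2)^(42/14) ≈ 0.1250.
C₀ = D/Vd = 1040/40 ≈ 26.000 mg/L.
Before the 3rd dose, 2 doses have been given. Superposition: Cmin = C₀·(f + f²).
≈ 26.000 × (0.1250 + 0.0156) ≈ 26.000 × 0.1406 ≈ 3.656 mg/L.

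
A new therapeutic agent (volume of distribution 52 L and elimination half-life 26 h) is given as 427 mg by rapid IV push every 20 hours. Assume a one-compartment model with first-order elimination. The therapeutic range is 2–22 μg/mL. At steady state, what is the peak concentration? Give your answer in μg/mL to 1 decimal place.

19.9 μg/mL

Over one 20-h interval, 20/26 ≈ 0.76923 half-lives elapse, leaving f ≈ 0.5867 of each dose.
At steady state, accumulation factor R = 1/(1 − e^(−kτ)) ≈ 2.4195.
Single-dose peak C₀ = D/Vd = 427/52 ≈ 8.212 μg/mL.
Steady-state peak Cmax,ss = C₀·R ≈ 8.212 × 2.4195 ≈ 19.869 μg/mL.
Peak 19.9 μg/mL vs MTC 22 μg/mL: below toxic threshold.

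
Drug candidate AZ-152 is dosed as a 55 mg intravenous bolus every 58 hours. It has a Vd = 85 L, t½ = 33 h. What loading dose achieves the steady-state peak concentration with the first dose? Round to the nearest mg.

f = (1/2)^(58/33) ≈ 0.295745; accumulation ratio R = 1/(1−f) ≈ 1.41994.
Loading dose to hit Cmax,ss on first dose: D_load = D_maint·R ≈ 55 × 1.41994 ≈ 78.10 mg.

78 mg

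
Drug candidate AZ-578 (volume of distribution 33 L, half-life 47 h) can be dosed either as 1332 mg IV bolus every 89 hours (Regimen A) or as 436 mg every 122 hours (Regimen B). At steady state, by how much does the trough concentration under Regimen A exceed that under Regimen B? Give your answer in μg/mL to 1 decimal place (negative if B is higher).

Regimen A: f = (1/2)^(89/47) ≈ 0.2691; Cmin,ss = (1332/33)·f/(1−f) ≈ 14.861 μg/mL.
Regimen B: f = (1/2)^(122/47) ≈ 0.1654; Cmin,ss = (436/33)·f/(1−f) ≈ 2.618 μg/mL.
Difference ≈ 14.861 − 2.618 ≈ 12.243 μg/mL.

12.2 μg/mL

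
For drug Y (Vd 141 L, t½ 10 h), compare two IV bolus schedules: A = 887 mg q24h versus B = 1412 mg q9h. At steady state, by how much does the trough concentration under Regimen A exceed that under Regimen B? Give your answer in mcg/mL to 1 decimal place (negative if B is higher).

-10.1 mcg/mL

Regimen A: f = (1/2)^(24/10) ≈ 0.1895; Cmin,ss = (887/141)·f/(1−f) ≈ 1.471 mcg/mL.
Regimen B: f = (1/2)^(9/10) ≈ 0.5359; Cmin,ss = (1412/141)·f/(1−f) ≈ 11.563 mcg/mL.
Difference ≈ 1.471 − 11.563 ≈ -10.092 mcg/mL.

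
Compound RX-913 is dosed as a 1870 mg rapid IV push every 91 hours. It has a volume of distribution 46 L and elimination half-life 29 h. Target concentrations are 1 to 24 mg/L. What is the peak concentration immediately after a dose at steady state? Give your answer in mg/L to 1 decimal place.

k = ln2/t½ = ln2/29 ≈ 0.023902 h⁻¹; fraction remaining f = e^(−kτ) = e^(−0.023902×91) ≈ 0.1136.
At steady state, accumulation factor R = 1/(1 − e^(−kτ)) ≈ 1.1282.
Single-dose peak C₀ = D/Vd = 1870/46 ≈ 40.652 mg/L.
Cmax,ss = C₀/(1 − f) ≈ 40.652/0.8864 ≈ 45.862 mg/L.
Peak 45.9 mg/L vs MTC 24 mg/L: exceeds toxic threshold.

45.9 mg/L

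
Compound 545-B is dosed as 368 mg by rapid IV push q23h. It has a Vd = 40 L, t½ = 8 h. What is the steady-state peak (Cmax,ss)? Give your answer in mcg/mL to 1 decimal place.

τ/t½ = 23/8 ≈ 2.875, so fraction remaining f = (1/2)^(23/8) ≈ 0.1363.
At steady state, accumulation factor R = 1/(1 − e^(−kτ)) ≈ 1.1578.
Each bolus raises the concentration by D/Vd = 368/40 ≈ 9.200 mcg/mL.
Steady-state peak Cmax,ss = C₀·R ≈ 9.200 × 1.1578 ≈ 10.652 mcg/mL.

10.7 mcg/mL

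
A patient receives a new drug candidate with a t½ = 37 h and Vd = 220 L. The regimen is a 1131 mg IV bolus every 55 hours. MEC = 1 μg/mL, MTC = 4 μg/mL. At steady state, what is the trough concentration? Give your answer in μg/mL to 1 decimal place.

τ/t½ = 55/37 ≈ 1.4865, so fraction remaining f = (1/2)^(55/37) ≈ 0.3569.
At steady state, accumulation factor R = 1/(1 − e^(−kτ)) ≈ 1.5550.
Single-dose peak C₀ = D/Vd = 1131/220 ≈ 5.141 μg/mL.
Steady-state peak Cmax,ss = C₀·R ≈ 5.141 × 1.5550 ≈ 7.994 μg/mL.
One interval later, Cmin,ss = Cmax,ss·e^(−kτ) ≈ 7.994 × 0.3569 ≈ 2.853 μg/mL.
Trough 2.9 μg/mL vs MEC 1 μg/mL: adequate.

2.9 μg/mL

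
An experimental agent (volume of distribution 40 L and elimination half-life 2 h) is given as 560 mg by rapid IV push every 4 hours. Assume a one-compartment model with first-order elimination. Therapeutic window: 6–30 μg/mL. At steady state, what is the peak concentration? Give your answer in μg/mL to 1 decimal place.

τ = 4 h = 2 half-lives, so f = (1/2)^2 = 0.25.
Accumulation ratio R = 1/(1 − f) = 1/0.75 = 4/3.
Single-dose peak C₀ = D/Vd = 560/40 = 14 μg/mL.
Steady-state peak Cmax,ss = C₀·R = 14 × 4/3 ≈ 18.667 μg/mL.
Peak 18.7 μg/mL vs MTC 30 μg/mL: below toxic threshold.

18.7 μg/mL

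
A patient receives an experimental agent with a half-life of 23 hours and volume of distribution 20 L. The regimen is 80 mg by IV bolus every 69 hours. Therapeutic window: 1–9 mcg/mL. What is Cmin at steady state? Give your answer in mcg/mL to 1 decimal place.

The dosing interval is 3 half-lives, so f = 2^(−3) = 0.125.
At steady state, R = 1/(1 − 0.125) = 8/7.
Single-dose peak C₀ = D/Vd = 80/20 = 4 mcg/mL.
Steady-state peak Cmax,ss = C₀·R = 4 × 8/7 ≈ 4.571 mcg/mL.
Steady-state trough Cmin,ss = Cmax,ss·f ≈ 4.571 × 0.125 ≈ 0.571 mcg/mL.
Trough 0.6 mcg/mL vs MEC 1 mcg/mL: subtherapeutic.

0.6 mcg/mL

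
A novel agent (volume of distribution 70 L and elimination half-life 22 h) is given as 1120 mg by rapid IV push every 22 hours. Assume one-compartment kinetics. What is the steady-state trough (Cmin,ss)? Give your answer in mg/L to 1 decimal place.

16.0 mg/L

τ = 22 h = 1 half-life, so f = (1/2)^1 = 0.5.
Accumulation ratio R = 1/(1 − f) = 1/0.5 = 2/1.
Single-dose peak C₀ = D/Vd = 1120/70 = 16 mg/L.
Steady-state peak Cmax,ss = C₀·R = 16 × 2/1 ≈ 32.000 mg/L.
Steady-state trough Cmin,ss = Cmax,ss·f ≈ 32.000 × 0.5 ≈ 16.000 mg/L.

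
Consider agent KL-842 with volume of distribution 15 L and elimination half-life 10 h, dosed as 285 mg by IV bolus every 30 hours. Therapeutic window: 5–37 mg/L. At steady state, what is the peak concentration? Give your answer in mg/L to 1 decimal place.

The dosing interval is 3 half-lives, so f = 2^(−3) = 0.125.
At steady state, R = 1/(1 − 0.125) = 8/7.
Single-dose peak C₀ = D/Vd = 285/15 = 19 mg/L.
Steady-state peak Cmax,ss = C₀·R = 19 × 8/7 ≈ 21.714 mg/L.
Peak 21.7 mg/L vs MTC 37 mg/L: below toxic threshold.

21.7 mg/L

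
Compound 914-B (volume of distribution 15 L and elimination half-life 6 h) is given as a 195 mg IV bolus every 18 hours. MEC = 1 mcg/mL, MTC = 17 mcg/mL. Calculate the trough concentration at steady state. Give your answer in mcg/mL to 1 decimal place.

1.9 mcg/mL

τ = 18 h = 3 half-lives, so f = (1/2)^3 = 0.125.
At steady state, R = 1/(1 − 0.125) = 8/7.
Single-dose peak C₀ = D/Vd = 195/15 = 13 mcg/mL.
Steady-state peak Cmax,ss = C₀·R = 13 × 8/7 ≈ 14.857 mcg/mL.
Steady-state trough Cmin,ss = Cmax,ss·f ≈ 14.857 × 0.125 ≈ 1.857 mcg/mL.
Trough 1.9 mcg/mL vs MEC 1 mcg/mL: adequate.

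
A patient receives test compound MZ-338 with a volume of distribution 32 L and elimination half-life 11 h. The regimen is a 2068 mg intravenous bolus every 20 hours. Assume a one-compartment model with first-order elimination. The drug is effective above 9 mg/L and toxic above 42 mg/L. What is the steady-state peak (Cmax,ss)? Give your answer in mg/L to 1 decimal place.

90.2 mg/L

Over one 20-h interval, 20/11 ≈ 1.8182 half-lives elapse, leaving f ≈ 0.2836 of each dose.
Accumulation ratio R = 1/(1 − f) ≈ 1/0.7164 ≈ 1.3959.
Single-dose peak C₀ = D/Vd = 2068/32 ≈ 64.625 mg/L.
Cmax,ss = C₀/(1 − f) ≈ 64.625/0.7164 ≈ 90.208 mg/L.
Peak 90.2 mg/L vs MTC 42 mg/L: exceeds toxic threshold.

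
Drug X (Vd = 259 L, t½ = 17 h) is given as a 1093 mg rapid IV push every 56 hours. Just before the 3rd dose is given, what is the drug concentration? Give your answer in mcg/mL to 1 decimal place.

f = (1/2)^(τ/t½) = (1/2)^(56/17) ≈ 0.1019.
C₀ = D/Vd = 1093/259 ≈ 4.220 mcg/mL.
Before the 3rd dose, 2 doses have been given. Superposition: Cmin = C₀·(f + f²).
≈ 4.220 × (0.1019 + 0.0104) ≈ 4.220 × 0.1123 ≈ 0.474 mcg/mL.

0.5 mcg/mL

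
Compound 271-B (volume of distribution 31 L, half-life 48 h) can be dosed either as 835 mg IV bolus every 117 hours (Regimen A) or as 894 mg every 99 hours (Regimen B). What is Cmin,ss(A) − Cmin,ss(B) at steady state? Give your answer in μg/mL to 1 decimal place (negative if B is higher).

-3.0 μg/mL

Regimen A: f = (1/2)^(117/48) ≈ 0.1846; Cmin,ss = (835/31)·f/(1−f) ≈ 6.098 μg/mL.
Regimen B: f = (1/2)^(99/48) ≈ 0.2394; Cmin,ss = (894/31)·f/(1−f) ≈ 9.077 μg/mL.
Difference ≈ 6.098 − 9.077 ≈ -2.979 μg/mL.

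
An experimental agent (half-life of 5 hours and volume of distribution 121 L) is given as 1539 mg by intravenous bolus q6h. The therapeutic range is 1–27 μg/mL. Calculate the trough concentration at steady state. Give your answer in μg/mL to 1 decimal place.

9.8 μg/mL

τ/t½ = 6/5 ≈ 1.2, so fraction remaining f = (1/2)^(6/5) ≈ 0.4353.
Single-dose peak C₀ = D/Vd = 1539/121 ≈ 12.719 μg/mL.
Steady-state trough Cmin,ss = C₀·f/(1−f) ≈ 12.719 × 0.4353/0.5647 ≈ 9.804 μg/mL.
Trough 9.8 μg/mL vs MEC 1 μg/mL: adequate.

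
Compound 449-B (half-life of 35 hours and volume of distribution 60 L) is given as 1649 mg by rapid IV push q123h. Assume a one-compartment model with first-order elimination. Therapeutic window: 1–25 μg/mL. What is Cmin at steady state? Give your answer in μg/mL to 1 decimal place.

2.6 μg/mL

Over one 123-h interval, 123/35 ≈ 3.5143 half-lives elapse, leaving f ≈ 0.0875 of each dose.
Single-dose peak C₀ = D/Vd = 1649/60 ≈ 27.483 μg/mL.
Steady-state trough Cmin,ss = C₀·f/(1−f) ≈ 27.483 × 0.0875/0.9125 ≈ 2.635 μg/mL.
Trough 2.6 μg/mL vs MEC 1 μg/mL: adequate.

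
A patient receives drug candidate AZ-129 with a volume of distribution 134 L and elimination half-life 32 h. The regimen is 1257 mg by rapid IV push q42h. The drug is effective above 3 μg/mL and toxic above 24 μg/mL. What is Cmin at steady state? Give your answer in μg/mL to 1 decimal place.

k = ln2/t½ = ln2/32 ≈ 0.021661 h⁻¹; fraction remaining f = e^(−kτ) = e^(−0.021661×42) ≈ 0.4026.
Accumulation ratio R = 1/(1 − f) ≈ 1/0.5974 ≈ 1.6739.
Each bolus raises the concentration by D/Vd = 1257/134 ≈ 9.381 μg/mL.
Cmax,ss = C₀/(1 − f) ≈ 9.381/0.5974 ≈ 15.703 μg/mL.
Steady-state trough Cmin,ss = Cmax,ss·f ≈ 15.703 × 0.4026 ≈ 6.322 μg/mL.
Trough 6.3 μg/mL vs MEC 3 μg/mL: adequate.

6.3 μg/mL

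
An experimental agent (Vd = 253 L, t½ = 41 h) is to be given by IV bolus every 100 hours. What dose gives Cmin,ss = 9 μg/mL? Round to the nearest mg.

10071 mg

τ/t½ = 100/41 ≈ 2.439, so f = (1/2)^(100/41) ≈ 0.184408.
Cmin,ss = (D/Vd)·f/(1−f), so D = Cmin,ss·Vd·(1−f)/f.
D = 9 × 253 × (1−f)/f ≈ 9 × 253 × 4.42276 ≈ 10070.62 mg.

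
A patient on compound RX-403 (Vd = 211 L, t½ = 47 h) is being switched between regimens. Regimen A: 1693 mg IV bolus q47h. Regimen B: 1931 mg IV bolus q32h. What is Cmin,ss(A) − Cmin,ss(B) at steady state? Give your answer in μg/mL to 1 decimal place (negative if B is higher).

Regimen A: f = (1/2)^(47/47) ≈ 0.5000; Cmin,ss = (1693/211)·f/(1−f) ≈ 8.024 μg/mL.
Regimen B: f = (1/2)^(32/47) ≈ 0.6238; Cmin,ss = (1931/211)·f/(1−f) ≈ 15.175 μg/mL.
Difference ≈ 8.024 − 15.175 ≈ -7.151 μg/mL.

-7.2 μg/mL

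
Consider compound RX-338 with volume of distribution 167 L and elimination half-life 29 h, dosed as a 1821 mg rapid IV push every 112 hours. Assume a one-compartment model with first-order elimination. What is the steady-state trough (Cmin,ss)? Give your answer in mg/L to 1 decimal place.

Over one 112-h interval, 112/29 ≈ 3.8621 half-lives elapse, leaving f ≈ 0.0688 of each dose.
Single-dose peak C₀ = D/Vd = 1821/167 ≈ 10.904 mg/L.
Steady-state trough Cmin,ss = C₀·f/(1−f) ≈ 10.904 × 0.0688/0.9312 ≈ 0.806 mg/L.

0.8 mg/L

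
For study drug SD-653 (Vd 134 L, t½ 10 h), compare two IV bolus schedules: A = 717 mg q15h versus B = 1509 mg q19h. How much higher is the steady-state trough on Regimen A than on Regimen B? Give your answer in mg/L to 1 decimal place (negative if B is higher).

-1.2 mg/L

Regimen A: f = (1/2)^(15/10) ≈ 0.3536; Cmin,ss = (717/134)·f/(1−f) ≈ 2.927 mg/L.
Regimen B: f = (1/2)^(19/10) ≈ 0.2679; Cmin,ss = (1509/134)·f/(1−f) ≈ 4.121 mg/L.
Difference ≈ 2.927 − 4.121 ≈ -1.194 mg/L.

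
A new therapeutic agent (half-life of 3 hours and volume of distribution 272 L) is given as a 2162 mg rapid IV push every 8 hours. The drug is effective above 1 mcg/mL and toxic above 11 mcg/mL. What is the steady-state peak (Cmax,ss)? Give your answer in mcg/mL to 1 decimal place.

9.4 mcg/mL

Over one 8-h interval, 8/3 ≈ 2.6667 half-lives elapse, leaving f ≈ 0.1575 of each dose.
Accumulation ratio R = 1/(1 − f) ≈ 1/0.8425 ≈ 1.1869.
Each bolus raises the concentration by D/Vd = 2162/272 ≈ 7.949 mcg/mL.
Steady-state peak Cmax,ss = C₀·R ≈ 7.949 × 1.1869 ≈ 9.435 mcg/mL.
Peak 9.4 mcg/mL vs MTC 11 mcg/mL: below toxic threshold.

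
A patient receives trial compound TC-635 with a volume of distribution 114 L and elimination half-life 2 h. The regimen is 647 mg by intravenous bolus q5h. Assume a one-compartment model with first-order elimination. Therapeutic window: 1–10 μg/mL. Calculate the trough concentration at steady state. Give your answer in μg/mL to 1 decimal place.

k = ln2/t½ = ln2/2 ≈ 0.346574 h⁻¹; fraction remaining f = e^(−kτ) = e^(−0.346574×5) ≈ 0.1768.
At steady state, accumulation factor R = 1/(1 − e^(−kτ)) ≈ 1.2148.
Single-dose peak C₀ = D/Vd = 647/114 ≈ 5.675 μg/mL.
Cmax,ss = C₀/(1 − f) ≈ 5.675/0.8232 ≈ 6.894 μg/mL.
Steady-state trough Cmin,ss = Cmax,ss·f ≈ 6.894 × 0.1768 ≈ 1.219 μg/mL.
Trough 1.2 μg/mL vs MEC 1 μg/mL: adequate.

1.2 μg/mL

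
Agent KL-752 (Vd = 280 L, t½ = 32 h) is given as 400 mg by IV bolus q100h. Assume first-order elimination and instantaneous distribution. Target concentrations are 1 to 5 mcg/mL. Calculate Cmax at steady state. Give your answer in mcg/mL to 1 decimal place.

Over one 100-h interval, 100/32 ≈ 3.125 half-lives elapse, leaving f ≈ 0.1146 of each dose.
Accumulation ratio R = 1/(1 − f) ≈ 1/0.8854 ≈ 1.1294.
Each bolus raises the concentration by D/Vd = 400/280 ≈ 1.429 mcg/mL.
Steady-state peak Cmax,ss = C₀·R ≈ 1.429 × 1.1294 ≈ 1.614 mcg/mL.
Peak 1.6 mcg/mL vs MTC 5 mcg/mL: below toxic threshold.

1.6 mcg/mL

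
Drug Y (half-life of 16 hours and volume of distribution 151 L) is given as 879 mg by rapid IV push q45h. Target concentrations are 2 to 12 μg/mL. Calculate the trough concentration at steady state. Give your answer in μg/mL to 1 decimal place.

1.0 μg/mL

k = ln2/t½ = ln2/16 ≈ 0.043322 h⁻¹; fraction remaining f = e^(−kτ) = e^(−0.043322×45) ≈ 0.1423.
Accumulation ratio R = 1/(1 − f) ≈ 1/0.8577 ≈ 1.1659.
Each bolus raises the concentration by D/Vd = 879/151 ≈ 5.821 μg/mL.
Steady-state peak Cmax,ss = C₀·R ≈ 5.821 × 1.1659 ≈ 6.787 μg/mL.
Steady-state trough Cmin,ss = Cmax,ss·f ≈ 6.787 × 0.1423 ≈ 0.966 μg/mL.
Trough 1.0 μg/mL vs MEC 2 μg/mL: subtherapeutic.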